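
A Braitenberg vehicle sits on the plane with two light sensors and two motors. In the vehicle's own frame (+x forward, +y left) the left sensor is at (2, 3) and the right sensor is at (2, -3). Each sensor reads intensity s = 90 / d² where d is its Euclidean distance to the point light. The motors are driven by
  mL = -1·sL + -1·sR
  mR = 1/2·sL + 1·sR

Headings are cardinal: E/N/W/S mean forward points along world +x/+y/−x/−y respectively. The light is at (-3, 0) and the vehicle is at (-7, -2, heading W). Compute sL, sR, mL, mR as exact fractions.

left sensor world pos  = (-9, -5); dL² = 61
right sensor world pos = (-9, 1); dR² = 37
sL = 90/61 = 90/61
sR = 90/37 = 90/37
mL = -1·sL + -1·sR = -8820/2257
mR = 1/2·sL + 1·sR = 7155/2257

90/61 90/37 -8820/2257 7155/2257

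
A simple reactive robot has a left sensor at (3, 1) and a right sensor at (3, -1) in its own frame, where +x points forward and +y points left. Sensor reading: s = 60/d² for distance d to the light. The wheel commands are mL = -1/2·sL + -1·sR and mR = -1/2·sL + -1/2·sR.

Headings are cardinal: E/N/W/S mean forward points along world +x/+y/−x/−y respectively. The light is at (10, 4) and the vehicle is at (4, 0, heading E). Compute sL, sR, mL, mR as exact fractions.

left sensor world pos  = (7, 1); dL² = 18
right sensor world pos = (7, -1); dR² = 34
sL = 60/18 = 10/3
sR = 60/34 = 30/17
mL = -1/2·sL + -1·sR = -175/51
mR = -1/2·sL + -1/2·sR = -130/51

10/3 30/17 -175/51 -130/51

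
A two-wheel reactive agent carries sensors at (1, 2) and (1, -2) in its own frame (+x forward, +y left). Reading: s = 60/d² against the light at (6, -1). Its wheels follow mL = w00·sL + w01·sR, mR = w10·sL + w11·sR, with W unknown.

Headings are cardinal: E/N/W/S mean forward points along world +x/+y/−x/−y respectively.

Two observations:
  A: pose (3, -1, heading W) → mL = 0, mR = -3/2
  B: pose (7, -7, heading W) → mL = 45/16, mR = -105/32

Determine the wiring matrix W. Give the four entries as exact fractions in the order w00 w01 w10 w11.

obs A: pose=(3,-1,W) → sL=3, sR=3, mL=0, mR=-3/2
obs B: pose=(7,-7,W) → sL=15/16, sR=15/4, mL=45/16, mR=-105/32
sensor matrix S = [[3, 3], [15/16, 15/4]]; det S = 135/16
solve [mL_A; mL_B] = S·[w00; w01] and [mR_A; mR_B] = S·[w10; w11]:
  w00 = -1, w01 = 1, w10 = 1/2, w11 = -1

-1 1 1/2 -1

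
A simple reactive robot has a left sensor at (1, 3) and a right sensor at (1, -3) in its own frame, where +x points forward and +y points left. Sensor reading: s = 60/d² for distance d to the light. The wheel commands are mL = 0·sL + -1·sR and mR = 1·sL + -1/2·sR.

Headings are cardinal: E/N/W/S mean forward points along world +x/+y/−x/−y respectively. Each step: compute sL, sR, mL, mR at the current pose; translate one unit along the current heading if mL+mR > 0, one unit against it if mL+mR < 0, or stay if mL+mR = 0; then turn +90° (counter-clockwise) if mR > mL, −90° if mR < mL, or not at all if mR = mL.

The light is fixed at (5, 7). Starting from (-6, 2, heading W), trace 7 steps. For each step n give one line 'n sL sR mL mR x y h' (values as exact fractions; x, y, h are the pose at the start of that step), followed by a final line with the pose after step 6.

n=0: pose=(-6,2,W); sL=15/52, sR=15/37; mL=-15/37, mR=165/1924; mL+mR=-615/1924 → advance -1; mR−mL=945/1924 → turn +1·90°
n=1: pose=(-5,2,S); sL=12/17, sR=12/41; mL=-12/41, mR=390/697; mL+mR=186/697 → advance +1; mR−mL=594/697 → turn +1·90°
n=2: pose=(-5,1,E); sL=2/3, sR=10/27; mL=-10/27, mR=13/27; mL+mR=1/9 → advance +1; mR−mL=23/27 → turn +1·90°
n=3: pose=(-4,1,N); sL=60/169, sR=60/61; mL=-60/61, mR=-1410/10309; mL+mR=-11550/10309 → advance -1; mR−mL=8730/10309 → turn +1·90°
n=4: pose=(-4,0,W); sL=3/10, sR=15/29; mL=-15/29, mR=6/145; mL+mR=-69/145 → advance -1; mR−mL=81/145 → turn +1·90°
n=5: pose=(-3,0,S); sL=60/89, sR=12/37; mL=-12/37, mR=1686/3293; mL+mR=618/3293 → advance +1; mR−mL=2754/3293 → turn +1·90°
n=6: pose=(-3,-1,E); sL=30/37, sR=6/17; mL=-6/17, mR=399/629; mL+mR=177/629 → advance +1; mR−mL=621/629 → turn +1·90°

0 15/52 15/37 -15/37 165/1924 -6 2 W
1 12/17 12/41 -12/41 390/697 -5 2 S
2 2/3 10/27 -10/27 13/27 -5 1 E
3 60/169 60/61 -60/61 -1410/10309 -4 1 N
4 3/10 15/29 -15/29 6/145 -4 0 W
5 60/89 12/37 -12/37 1686/3293 -3 0 S
6 30/37 6/17 -6/17 399/629 -3 -1 E
final -2 -1 N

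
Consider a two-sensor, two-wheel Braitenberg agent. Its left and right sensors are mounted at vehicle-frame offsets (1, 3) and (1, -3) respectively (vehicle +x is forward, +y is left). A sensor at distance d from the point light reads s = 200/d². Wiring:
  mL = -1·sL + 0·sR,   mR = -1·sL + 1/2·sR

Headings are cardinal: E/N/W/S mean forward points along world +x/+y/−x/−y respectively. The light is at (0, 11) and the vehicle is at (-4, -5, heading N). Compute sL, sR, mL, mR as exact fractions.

left sensor world pos  = (-7, -4); dL² = 274
right sensor world pos = (-1, -4); dR² = 226
sL = 200/274 = 100/137
sR = 200/226 = 100/113
mL = -1·sL + 0·sR = -100/137
mR = -1·sL + 1/2·sR = -4450/15481

100/137 100/113 -100/137 -4450/15481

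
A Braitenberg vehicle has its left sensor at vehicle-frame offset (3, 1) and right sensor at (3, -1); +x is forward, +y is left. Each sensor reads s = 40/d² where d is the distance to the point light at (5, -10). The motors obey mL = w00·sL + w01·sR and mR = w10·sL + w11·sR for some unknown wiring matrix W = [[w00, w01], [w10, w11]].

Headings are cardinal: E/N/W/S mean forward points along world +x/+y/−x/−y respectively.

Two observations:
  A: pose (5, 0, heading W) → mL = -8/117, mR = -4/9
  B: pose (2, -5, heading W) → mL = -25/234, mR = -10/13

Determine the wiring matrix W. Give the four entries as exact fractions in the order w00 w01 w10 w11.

-1/2 1/2 -1 0

obs A: pose=(5,0,W) → sL=4/9, sR=4/13, mL=-8/117, mR=-4/9
obs B: pose=(2,-5,W) → sL=10/13, sR=5/9, mL=-25/234, mR=-10/13
sensor matrix S = [[4/9, 4/13], [10/13, 5/9]]; det S = 140/13689
solve [mL_A; mL_B] = S·[w00; w01] and [mR_A; mR_B] = S·[w10; w11]:
  w00 = -1/2, w01 = 1/2, w10 = -1, w11 = 0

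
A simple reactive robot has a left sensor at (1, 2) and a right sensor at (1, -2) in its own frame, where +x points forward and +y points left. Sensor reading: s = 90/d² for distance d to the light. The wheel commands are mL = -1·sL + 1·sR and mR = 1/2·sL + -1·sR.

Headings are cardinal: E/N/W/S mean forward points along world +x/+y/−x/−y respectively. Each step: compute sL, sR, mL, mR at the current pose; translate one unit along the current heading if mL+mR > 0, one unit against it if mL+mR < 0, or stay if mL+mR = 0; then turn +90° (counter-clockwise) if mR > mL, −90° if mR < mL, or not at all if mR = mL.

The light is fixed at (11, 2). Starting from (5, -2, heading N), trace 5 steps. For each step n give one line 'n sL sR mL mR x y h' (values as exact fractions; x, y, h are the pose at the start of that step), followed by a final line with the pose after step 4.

n=0: pose=(5,-2,N); sL=90/73, sR=18/5; mL=864/365, mR=-1089/365; mL+mR=-45/73 → advance -1; mR−mL=-1953/365 → turn -1·90°
n=1: pose=(5,-3,E); sL=45/17, sR=45/37; mL=-900/629, mR=135/1258; mL+mR=-45/34 → advance -1; mR−mL=1935/1258 → turn +1·90°
n=2: pose=(4,-3,N); sL=90/97, sR=90/41; mL=5040/3977, mR=-6885/3977; mL+mR=-45/97 → advance -1; mR−mL=-11925/3977 → turn -1·90°
n=3: pose=(4,-4,E); sL=45/26, sR=9/10; mL=-54/65, mR=-9/260; mL+mR=-45/52 → advance -1; mR−mL=207/260 → turn +1·90°
n=4: pose=(3,-4,N); sL=18/25, sR=90/61; mL=1152/1525, mR=-1701/1525; mL+mR=-9/25 → advance -1; mR−mL=-2853/1525 → turn -1·90°

0 90/73 18/5 864/365 -1089/365 5 -2 N
1 45/17 45/37 -900/629 135/1258 5 -3 E
2 90/97 90/41 5040/3977 -6885/3977 4 -3 N
3 45/26 9/10 -54/65 -9/260 4 -4 E
4 18/25 90/61 1152/1525 -1701/1525 3 -4 N
final 3 -5 E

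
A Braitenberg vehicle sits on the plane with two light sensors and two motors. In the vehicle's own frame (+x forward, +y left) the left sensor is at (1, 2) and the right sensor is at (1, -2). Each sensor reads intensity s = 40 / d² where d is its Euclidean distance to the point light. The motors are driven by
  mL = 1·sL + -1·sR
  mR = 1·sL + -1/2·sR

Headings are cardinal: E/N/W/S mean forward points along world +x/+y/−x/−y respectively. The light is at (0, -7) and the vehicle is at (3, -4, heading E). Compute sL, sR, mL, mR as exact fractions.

left sensor world pos  = (4, -2); dL² = 41
right sensor world pos = (4, -6); dR² = 17
sL = 40/41 = 40/41
sR = 40/17 = 40/17
mL = 1·sL + -1·sR = -960/697
mR = 1·sL + -1/2·sR = -140/697

40/41 40/17 -960/697 -140/697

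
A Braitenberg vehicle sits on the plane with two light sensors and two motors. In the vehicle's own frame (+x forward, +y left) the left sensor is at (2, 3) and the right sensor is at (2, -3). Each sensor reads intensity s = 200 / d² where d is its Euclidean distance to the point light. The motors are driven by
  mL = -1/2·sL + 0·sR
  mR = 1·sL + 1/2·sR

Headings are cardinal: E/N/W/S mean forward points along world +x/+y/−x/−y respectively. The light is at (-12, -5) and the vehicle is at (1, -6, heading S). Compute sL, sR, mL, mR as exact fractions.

40/53 200/109 -20/53 9660/5777

left sensor world pos  = (4, -8); dL² = 265
right sensor world pos = (-2, -8); dR² = 109
sL = 200/265 = 40/53
sR = 200/109 = 200/109
mL = -1/2·sL + 0·sR = -20/53
mR = 1·sL + 1/2·sR = 9660/5777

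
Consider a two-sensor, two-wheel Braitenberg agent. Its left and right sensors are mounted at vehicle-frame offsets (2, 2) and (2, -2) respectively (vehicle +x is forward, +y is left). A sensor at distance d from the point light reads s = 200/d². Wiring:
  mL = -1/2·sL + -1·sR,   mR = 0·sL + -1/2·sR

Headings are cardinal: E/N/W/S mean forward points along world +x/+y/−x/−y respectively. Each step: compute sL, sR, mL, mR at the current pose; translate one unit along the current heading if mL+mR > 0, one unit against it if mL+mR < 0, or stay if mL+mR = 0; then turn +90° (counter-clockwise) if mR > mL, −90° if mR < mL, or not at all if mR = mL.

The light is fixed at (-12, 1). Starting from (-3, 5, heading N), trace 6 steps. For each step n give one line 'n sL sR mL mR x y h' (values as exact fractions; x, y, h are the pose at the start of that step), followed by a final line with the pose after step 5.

n=0: pose=(-3,5,N); sL=40/17, sR=200/157; mL=-6540/2669, mR=-100/157; mL+mR=-8240/2669 → advance -1; mR−mL=4840/2669 → turn +1·90°
n=1: pose=(-3,4,W); sL=4, sR=100/37; mL=-174/37, mR=-50/37; mL+mR=-224/37 → advance -1; mR−mL=124/37 → turn +1·90°
n=2: pose=(-2,4,S); sL=40/29, sR=40/13; mL=-1420/377, mR=-20/13; mL+mR=-2000/377 → advance -1; mR−mL=840/377 → turn +1·90°
n=3: pose=(-2,5,E); sL=10/9, sR=50/37; mL=-635/333, mR=-25/37; mL+mR=-860/333 → advance -1; mR−mL=410/333 → turn +1·90°
n=4: pose=(-3,5,N); sL=40/17, sR=200/157; mL=-6540/2669, mR=-100/157; mL+mR=-8240/2669 → advance -1; mR−mL=4840/2669 → turn +1·90°
n=5: pose=(-3,4,W); sL=4, sR=100/37; mL=-174/37, mR=-50/37; mL+mR=-224/37 → advance -1; mR−mL=124/37 → turn +1·90°

0 40/17 200/157 -6540/2669 -100/157 -3 5 N
1 4 100/37 -174/37 -50/37 -3 4 W
2 40/29 40/13 -1420/377 -20/13 -2 4 S
3 10/9 50/37 -635/333 -25/37 -2 5 E
4 40/17 200/157 -6540/2669 -100/157 -3 5 N
5 4 100/37 -174/37 -50/37 -3 4 W
final -2 4 S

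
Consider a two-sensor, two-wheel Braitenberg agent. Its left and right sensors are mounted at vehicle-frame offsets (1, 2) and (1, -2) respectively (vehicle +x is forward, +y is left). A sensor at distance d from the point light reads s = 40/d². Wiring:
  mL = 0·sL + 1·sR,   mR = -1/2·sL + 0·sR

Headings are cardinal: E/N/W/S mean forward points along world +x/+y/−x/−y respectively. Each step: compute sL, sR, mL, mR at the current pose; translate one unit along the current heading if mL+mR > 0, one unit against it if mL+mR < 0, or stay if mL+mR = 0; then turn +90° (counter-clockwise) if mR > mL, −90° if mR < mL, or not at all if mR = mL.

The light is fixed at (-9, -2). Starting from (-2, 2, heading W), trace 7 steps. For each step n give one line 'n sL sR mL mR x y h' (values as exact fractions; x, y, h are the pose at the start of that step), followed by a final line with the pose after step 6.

n=0: pose=(-2,2,W); sL=1, sR=5/9; mL=5/9, mR=-1/2; mL+mR=1/18 → advance +1; mR−mL=-19/18 → turn -1·90°
n=1: pose=(-3,2,N); sL=40/41, sR=40/89; mL=40/89, mR=-20/41; mL+mR=-140/3649 → advance -1; mR−mL=-3420/3649 → turn -1·90°
n=2: pose=(-3,1,E); sL=20/37, sR=4/5; mL=4/5, mR=-10/37; mL+mR=98/185 → advance +1; mR−mL=-198/185 → turn -1·90°
n=3: pose=(-2,1,S); sL=8/17, sR=40/29; mL=40/29, mR=-4/17; mL+mR=564/493 → advance +1; mR−mL=-796/493 → turn -1·90°
n=4: pose=(-2,0,W); sL=10/9, sR=10/13; mL=10/13, mR=-5/9; mL+mR=25/117 → advance +1; mR−mL=-155/117 → turn -1·90°
n=5: pose=(-3,0,N); sL=8/5, sR=40/73; mL=40/73, mR=-4/5; mL+mR=-92/365 → advance -1; mR−mL=-492/365 → turn -1·90°
n=6: pose=(-3,-1,E); sL=20/29, sR=4/5; mL=4/5, mR=-10/29; mL+mR=66/145 → advance +1; mR−mL=-166/145 → turn -1·90°

0 1 5/9 5/9 -1/2 -2 2 W
1 40/41 40/89 40/89 -20/41 -3 2 N
2 20/37 4/5 4/5 -10/37 -3 1 E
3 8/17 40/29 40/29 -4/17 -2 1 S
4 10/9 10/13 10/13 -5/9 -2 0 W
5 8/5 40/73 40/73 -4/5 -3 0 N
6 20/29 4/5 4/5 -10/29 -3 -1 E
final -2 -1 S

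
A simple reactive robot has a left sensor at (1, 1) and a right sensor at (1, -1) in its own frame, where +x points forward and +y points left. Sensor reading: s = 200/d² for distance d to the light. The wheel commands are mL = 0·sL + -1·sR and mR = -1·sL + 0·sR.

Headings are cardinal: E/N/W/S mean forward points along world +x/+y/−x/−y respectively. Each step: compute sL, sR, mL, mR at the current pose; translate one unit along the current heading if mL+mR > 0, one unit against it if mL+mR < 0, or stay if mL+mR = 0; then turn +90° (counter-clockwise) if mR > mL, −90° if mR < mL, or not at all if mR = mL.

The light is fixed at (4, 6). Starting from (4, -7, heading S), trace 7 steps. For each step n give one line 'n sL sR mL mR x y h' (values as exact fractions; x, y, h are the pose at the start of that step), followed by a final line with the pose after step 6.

n=0: pose=(4,-7,S); sL=200/197, sR=200/197; mL=-200/197, mR=-200/197; mL+mR=-400/197 → advance -1; mR−mL=0 → turn +0·90°
n=1: pose=(4,-6,S); sL=20/17, sR=20/17; mL=-20/17, mR=-20/17; mL+mR=-40/17 → advance -1; mR−mL=0 → turn +0·90°
n=2: pose=(4,-5,S); sL=40/29, sR=40/29; mL=-40/29, mR=-40/29; mL+mR=-80/29 → advance -1; mR−mL=0 → turn +0·90°
n=3: pose=(4,-4,S); sL=100/61, sR=100/61; mL=-100/61, mR=-100/61; mL+mR=-200/61 → advance -1; mR−mL=0 → turn +0·90°
n=4: pose=(4,-3,S); sL=200/101, sR=200/101; mL=-200/101, mR=-200/101; mL+mR=-400/101 → advance -1; mR−mL=0 → turn +0·90°
n=5: pose=(4,-2,S); sL=100/41, sR=100/41; mL=-100/41, mR=-100/41; mL+mR=-200/41 → advance -1; mR−mL=0 → turn +0·90°
n=6: pose=(4,-1,S); sL=40/13, sR=40/13; mL=-40/13, mR=-40/13; mL+mR=-80/13 → advance -1; mR−mL=0 → turn +0·90°

0 200/197 200/197 -200/197 -200/197 4 -7 S
1 20/17 20/17 -20/17 -20/17 4 -6 S
2 40/29 40/29 -40/29 -40/29 4 -5 S
3 100/61 100/61 -100/61 -100/61 4 -4 S
4 200/101 200/101 -200/101 -200/101 4 -3 S
5 100/41 100/41 -100/41 -100/41 4 -2 S
6 40/13 40/13 -40/13 -40/13 4 -1 S
final 4 0 S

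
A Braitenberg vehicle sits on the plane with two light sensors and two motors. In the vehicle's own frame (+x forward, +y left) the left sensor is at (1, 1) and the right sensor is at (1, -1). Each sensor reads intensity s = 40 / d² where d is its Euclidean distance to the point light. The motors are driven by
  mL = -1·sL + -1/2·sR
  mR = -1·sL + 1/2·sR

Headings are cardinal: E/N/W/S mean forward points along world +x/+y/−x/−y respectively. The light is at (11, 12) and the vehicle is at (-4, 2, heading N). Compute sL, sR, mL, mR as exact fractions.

left sensor world pos  = (-5, 3); dL² = 337
right sensor world pos = (-3, 3); dR² = 277
sL = 40/337 = 40/337
sR = 40/277 = 40/277
mL = -1·sL + -1/2·sR = -17820/93349
mR = -1·sL + 1/2·sR = -4340/93349

40/337 40/277 -17820/93349 -4340/93349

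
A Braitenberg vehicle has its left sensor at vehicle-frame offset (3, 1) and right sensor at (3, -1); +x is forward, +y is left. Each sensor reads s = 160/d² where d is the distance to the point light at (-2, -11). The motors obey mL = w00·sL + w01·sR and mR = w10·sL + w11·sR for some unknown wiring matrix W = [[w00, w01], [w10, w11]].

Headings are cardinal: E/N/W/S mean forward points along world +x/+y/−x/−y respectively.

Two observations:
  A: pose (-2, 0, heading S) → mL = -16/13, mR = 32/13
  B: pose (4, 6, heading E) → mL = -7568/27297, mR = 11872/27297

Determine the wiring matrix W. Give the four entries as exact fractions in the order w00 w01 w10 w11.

obs A: pose=(-2,0,S) → sL=32/13, sR=32/13, mL=-16/13, mR=32/13
obs B: pose=(4,6,E) → sL=32/81, sR=160/337, mL=-7568/27297, mR=11872/27297
sensor matrix S = [[32/13, 32/13], [32/81, 160/337]]; det S = 69632/354861
solve [mL_A; mL_B] = S·[w00; w01] and [mR_A; mR_B] = S·[w10; w11]:
  w00 = 1/2, w01 = -1, w10 = 1/2, w11 = 1/2

1/2 -1 1/2 1/2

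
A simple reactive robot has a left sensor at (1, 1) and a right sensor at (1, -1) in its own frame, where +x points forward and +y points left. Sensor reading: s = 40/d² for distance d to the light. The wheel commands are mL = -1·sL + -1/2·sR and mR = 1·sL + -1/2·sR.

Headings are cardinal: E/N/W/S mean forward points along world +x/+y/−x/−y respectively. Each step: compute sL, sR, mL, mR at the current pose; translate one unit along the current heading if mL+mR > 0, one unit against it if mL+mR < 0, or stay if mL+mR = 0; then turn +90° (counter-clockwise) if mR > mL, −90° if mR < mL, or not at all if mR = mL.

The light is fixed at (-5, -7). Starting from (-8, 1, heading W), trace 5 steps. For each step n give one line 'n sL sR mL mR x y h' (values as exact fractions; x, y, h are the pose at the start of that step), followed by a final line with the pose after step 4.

0 8/13 40/97 -1036/1261 516/1261 -8 1 W
1 4/5 20/29 -166/145 66/145 -7 1 S
2 40/101 8/13 -924/1313 116/1313 -7 2 E
3 10/29 5/13 -405/754 115/754 -8 2 N
4 8/13 40/97 -1036/1261 516/1261 -8 1 W
final -7 1 S

n=0: pose=(-8,1,W); sL=8/13, sR=40/97; mL=-1036/1261, mR=516/1261; mL+mR=-40/97 → advance -1; mR−mL=16/13 → turn +1·90°
n=1: pose=(-7,1,S); sL=4/5, sR=20/29; mL=-166/145, mR=66/145; mL+mR=-20/29 → advance -1; mR−mL=8/5 → turn +1·90°
n=2: pose=(-7,2,E); sL=40/101, sR=8/13; mL=-924/1313, mR=116/1313; mL+mR=-8/13 → advance -1; mR−mL=80/101 → turn +1·90°
n=3: pose=(-8,2,N); sL=10/29, sR=5/13; mL=-405/754, mR=115/754; mL+mR=-5/13 → advance -1; mR−mL=20/29 → turn +1·90°
n=4: pose=(-8,1,W); sL=8/13, sR=40/97; mL=-1036/1261, mR=516/1261; mL+mR=-40/97 → advance -1; mR−mL=16/13 → turn +1·90°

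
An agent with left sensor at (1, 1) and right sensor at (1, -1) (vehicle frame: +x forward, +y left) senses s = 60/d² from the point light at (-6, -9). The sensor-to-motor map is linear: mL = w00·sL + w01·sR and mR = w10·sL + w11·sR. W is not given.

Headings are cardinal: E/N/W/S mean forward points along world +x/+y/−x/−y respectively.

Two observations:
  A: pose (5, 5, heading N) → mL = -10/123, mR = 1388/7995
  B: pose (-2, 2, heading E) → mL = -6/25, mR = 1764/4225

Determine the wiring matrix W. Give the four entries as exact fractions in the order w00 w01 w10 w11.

0 -1/2 1/2 1/2

obs A: pose=(5,5,N) → sL=12/65, sR=20/123, mL=-10/123, mR=1388/7995
obs B: pose=(-2,2,E) → sL=60/169, sR=12/25, mL=-6/25, mR=1764/4225
sensor matrix S = [[12/65, 20/123], [60/169, 12/25]]; det S = 26752/866125
solve [mL_A; mL_B] = S·[w00; w01] and [mR_A; mR_B] = S·[w10; w11]:
  w00 = 0, w01 = -1/2, w10 = 1/2, w11 = 1/2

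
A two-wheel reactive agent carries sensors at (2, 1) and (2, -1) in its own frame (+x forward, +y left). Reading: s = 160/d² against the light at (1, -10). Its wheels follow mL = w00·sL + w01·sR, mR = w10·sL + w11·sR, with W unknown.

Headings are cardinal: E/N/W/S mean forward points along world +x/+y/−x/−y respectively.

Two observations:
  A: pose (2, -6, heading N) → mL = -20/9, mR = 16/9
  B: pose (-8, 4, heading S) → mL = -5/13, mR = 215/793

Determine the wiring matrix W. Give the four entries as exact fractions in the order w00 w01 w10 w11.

-1/2 0 -1/2 1

obs A: pose=(2,-6,N) → sL=40/9, sR=4, mL=-20/9, mR=16/9
obs B: pose=(-8,4,S) → sL=10/13, sR=40/61, mL=-5/13, mR=215/793
sensor matrix S = [[40/9, 4], [10/13, 40/61]]; det S = -1160/7137
solve [mL_A; mL_B] = S·[w00; w01] and [mR_A; mR_B] = S·[w10; w11]:
  w00 = -1/2, w01 = 0, w10 = -1/2, w11 = 1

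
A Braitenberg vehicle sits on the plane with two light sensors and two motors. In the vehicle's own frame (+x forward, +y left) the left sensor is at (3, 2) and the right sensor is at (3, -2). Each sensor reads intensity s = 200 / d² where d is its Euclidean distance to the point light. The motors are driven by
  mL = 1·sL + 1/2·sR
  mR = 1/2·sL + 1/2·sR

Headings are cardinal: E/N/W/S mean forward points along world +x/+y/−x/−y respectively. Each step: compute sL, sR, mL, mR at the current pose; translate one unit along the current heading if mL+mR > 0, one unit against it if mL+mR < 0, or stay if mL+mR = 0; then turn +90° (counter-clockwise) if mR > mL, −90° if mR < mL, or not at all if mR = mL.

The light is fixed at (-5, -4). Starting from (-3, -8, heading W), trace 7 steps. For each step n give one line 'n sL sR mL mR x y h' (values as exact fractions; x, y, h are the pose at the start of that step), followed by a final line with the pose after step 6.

0 200/37 40 940/37 840/37 -3 -8 W
1 100 20 110 60 -4 -8 N
2 200/17 200/41 9900/697 5800/697 -4 -7 E
3 50/13 50/9 775/117 550/117 -3 -7 S
4 200/37 40 940/37 840/37 -3 -8 W
5 100 20 110 60 -4 -8 N
6 200/17 200/41 9900/697 5800/697 -4 -7 E
final -3 -7 S

n=0: pose=(-3,-8,W); sL=200/37, sR=40; mL=940/37, mR=840/37; mL+mR=1780/37 → advance +1; mR−mL=-100/37 → turn -1·90°
n=1: pose=(-4,-8,N); sL=100, sR=20; mL=110, mR=60; mL+mR=170 → advance +1; mR−mL=-50 → turn -1·90°
n=2: pose=(-4,-7,E); sL=200/17, sR=200/41; mL=9900/697, mR=5800/697; mL+mR=15700/697 → advance +1; mR−mL=-100/17 → turn -1·90°
n=3: pose=(-3,-7,S); sL=50/13, sR=50/9; mL=775/117, mR=550/117; mL+mR=1325/117 → advance +1; mR−mL=-25/13 → turn -1·90°
n=4: pose=(-3,-8,W); sL=200/37, sR=40; mL=940/37, mR=840/37; mL+mR=1780/37 → advance +1; mR−mL=-100/37 → turn -1·90°
n=5: pose=(-4,-8,N); sL=100, sR=20; mL=110, mR=60; mL+mR=170 → advance +1; mR−mL=-50 → turn -1·90°
n=6: pose=(-4,-7,E); sL=200/17, sR=200/41; mL=9900/697, mR=5800/697; mL+mR=15700/697 → advance +1; mR−mL=-100/17 → turn -1·90°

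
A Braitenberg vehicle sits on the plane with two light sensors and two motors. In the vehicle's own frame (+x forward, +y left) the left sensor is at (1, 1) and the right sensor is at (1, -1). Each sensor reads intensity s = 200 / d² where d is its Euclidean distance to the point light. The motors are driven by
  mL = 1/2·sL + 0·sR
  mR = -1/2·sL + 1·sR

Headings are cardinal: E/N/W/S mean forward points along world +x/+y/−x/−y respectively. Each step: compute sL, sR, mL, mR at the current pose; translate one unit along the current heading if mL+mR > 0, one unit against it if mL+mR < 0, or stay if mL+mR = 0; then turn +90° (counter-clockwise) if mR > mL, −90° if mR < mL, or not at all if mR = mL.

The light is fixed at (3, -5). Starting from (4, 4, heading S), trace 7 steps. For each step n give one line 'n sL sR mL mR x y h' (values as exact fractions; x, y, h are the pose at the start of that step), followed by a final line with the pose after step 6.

0 50/17 25/8 25/17 225/136 4 4 S
1 40/17 200/53 20/17 2340/901 4 3 E
2 100/41 20/9 50/41 370/369 5 3 N
3 200/109 200/73 100/109 14500/7957 5 4 E
4 25/13 50/29 25/26 575/754 6 4 N
5 200/137 200/97 100/137 17700/13289 6 5 E
6 20/13 100/73 10/13 570/949 7 5 N
final 7 6 E

n=0: pose=(4,4,S); sL=50/17, sR=25/8; mL=25/17, mR=225/136; mL+mR=25/8 → advance +1; mR−mL=25/136 → turn +1·90°
n=1: pose=(4,3,E); sL=40/17, sR=200/53; mL=20/17, mR=2340/901; mL+mR=200/53 → advance +1; mR−mL=1280/901 → turn +1·90°
n=2: pose=(5,3,N); sL=100/41, sR=20/9; mL=50/41, mR=370/369; mL+mR=20/9 → advance +1; mR−mL=-80/369 → turn -1·90°
n=3: pose=(5,4,E); sL=200/109, sR=200/73; mL=100/109, mR=14500/7957; mL+mR=200/73 → advance +1; mR−mL=7200/7957 → turn +1·90°
n=4: pose=(6,4,N); sL=25/13, sR=50/29; mL=25/26, mR=575/754; mL+mR=50/29 → advance +1; mR−mL=-75/377 → turn -1·90°
n=5: pose=(6,5,E); sL=200/137, sR=200/97; mL=100/137, mR=17700/13289; mL+mR=200/97 → advance +1; mR−mL=8000/13289 → turn +1·90°
n=6: pose=(7,5,N); sL=20/13, sR=100/73; mL=10/13, mR=570/949; mL+mR=100/73 → advance +1; mR−mL=-160/949 → turn -1·90°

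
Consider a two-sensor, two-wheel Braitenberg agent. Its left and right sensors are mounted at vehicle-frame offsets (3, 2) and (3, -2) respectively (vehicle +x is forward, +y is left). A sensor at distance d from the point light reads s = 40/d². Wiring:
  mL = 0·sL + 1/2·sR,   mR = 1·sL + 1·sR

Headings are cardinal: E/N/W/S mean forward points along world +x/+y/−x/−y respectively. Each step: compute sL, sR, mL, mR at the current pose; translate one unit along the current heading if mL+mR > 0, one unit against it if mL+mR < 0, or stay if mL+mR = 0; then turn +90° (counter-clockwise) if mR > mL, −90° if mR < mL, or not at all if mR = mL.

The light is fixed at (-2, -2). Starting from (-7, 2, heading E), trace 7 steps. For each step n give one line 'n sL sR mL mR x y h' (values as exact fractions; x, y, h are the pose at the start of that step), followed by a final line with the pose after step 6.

0 1 5 5/2 6 -7 2 E
1 8/17 40/53 20/53 1104/901 -6 2 N
2 20/29 20/49 10/49 1560/1421 -6 3 W
3 40/13 40/53 20/53 2640/689 -7 3 S
4 1 5 5/2 6 -7 2 E
5 8/17 40/53 20/53 1104/901 -6 2 N
6 20/29 20/49 10/49 1560/1421 -6 3 W
final -7 3 S

n=0: pose=(-7,2,E); sL=1, sR=5; mL=5/2, mR=6; mL+mR=17/2 → advance +1; mR−mL=7/2 → turn +1·90°
n=1: pose=(-6,2,N); sL=8/17, sR=40/53; mL=20/53, mR=1104/901; mL+mR=1444/901 → advance +1; mR−mL=764/901 → turn +1·90°
n=2: pose=(-6,3,W); sL=20/29, sR=20/49; mL=10/49, mR=1560/1421; mL+mR=1850/1421 → advance +1; mR−mL=1270/1421 → turn +1·90°
n=3: pose=(-7,3,S); sL=40/13, sR=40/53; mL=20/53, mR=2640/689; mL+mR=2900/689 → advance +1; mR−mL=2380/689 → turn +1·90°
n=4: pose=(-7,2,E); sL=1, sR=5; mL=5/2, mR=6; mL+mR=17/2 → advance +1; mR−mL=7/2 → turn +1·90°
n=5: pose=(-6,2,N); sL=8/17, sR=40/53; mL=20/53, mR=1104/901; mL+mR=1444/901 → advance +1; mR−mL=764/901 → turn +1·90°
n=6: pose=(-6,3,W); sL=20/29, sR=20/49; mL=10/49, mR=1560/1421; mL+mR=1850/1421 → advance +1; mR−mL=1270/1421 → turn +1·90°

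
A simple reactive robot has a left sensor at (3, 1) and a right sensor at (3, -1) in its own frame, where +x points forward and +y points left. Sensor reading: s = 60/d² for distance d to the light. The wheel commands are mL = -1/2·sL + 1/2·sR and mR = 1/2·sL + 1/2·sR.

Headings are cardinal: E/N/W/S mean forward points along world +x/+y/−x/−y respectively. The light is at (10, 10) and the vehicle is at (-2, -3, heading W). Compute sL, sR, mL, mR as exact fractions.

left sensor world pos  = (-5, -4); dL² = 421
right sensor world pos = (-5, -2); dR² = 369
sL = 60/421 = 60/421
sR = 60/369 = 20/123
mL = -1/2·sL + 1/2·sR = 520/51783
mR = 1/2·sL + 1/2·sR = 7900/51783

60/421 20/123 520/51783 7900/51783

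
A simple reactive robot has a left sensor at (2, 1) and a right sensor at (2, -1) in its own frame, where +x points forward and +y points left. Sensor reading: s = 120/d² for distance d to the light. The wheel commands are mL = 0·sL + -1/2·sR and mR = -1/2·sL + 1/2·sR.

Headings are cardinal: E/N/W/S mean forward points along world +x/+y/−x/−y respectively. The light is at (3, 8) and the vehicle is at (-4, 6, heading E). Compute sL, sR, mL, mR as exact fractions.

left sensor world pos  = (-2, 7); dL² = 26
right sensor world pos = (-2, 5); dR² = 34
sL = 120/26 = 60/13
sR = 120/34 = 60/17
mL = 0·sL + -1/2·sR = -30/17
mR = -1/2·sL + 1/2·sR = -120/221

60/13 60/17 -30/17 -120/221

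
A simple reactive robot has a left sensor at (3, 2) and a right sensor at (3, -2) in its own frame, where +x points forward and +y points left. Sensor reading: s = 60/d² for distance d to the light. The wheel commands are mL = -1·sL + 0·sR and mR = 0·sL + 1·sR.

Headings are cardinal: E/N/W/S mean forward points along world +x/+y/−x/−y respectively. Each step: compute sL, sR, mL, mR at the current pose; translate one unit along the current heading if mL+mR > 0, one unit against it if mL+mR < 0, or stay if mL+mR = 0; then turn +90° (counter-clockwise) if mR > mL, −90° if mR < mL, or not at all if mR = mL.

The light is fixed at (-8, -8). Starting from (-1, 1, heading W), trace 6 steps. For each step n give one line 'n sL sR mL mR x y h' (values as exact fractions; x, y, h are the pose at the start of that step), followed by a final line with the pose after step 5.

n=0: pose=(-1,1,W); sL=12/13, sR=60/137; mL=-12/13, mR=60/137; mL+mR=-864/1781 → advance -1; mR−mL=2424/1781 → turn +1·90°
n=1: pose=(0,1,S); sL=15/34, sR=5/6; mL=-15/34, mR=5/6; mL+mR=20/51 → advance +1; mR−mL=65/51 → turn +1·90°
n=2: pose=(0,0,E); sL=60/221, sR=60/157; mL=-60/221, mR=60/157; mL+mR=3840/34697 → advance +1; mR−mL=22680/34697 → turn +1·90°
n=3: pose=(1,0,N); sL=6/17, sR=30/121; mL=-6/17, mR=30/121; mL+mR=-216/2057 → advance -1; mR−mL=1236/2057 → turn +1·90°
n=4: pose=(1,-1,W); sL=60/61, sR=20/39; mL=-60/61, mR=20/39; mL+mR=-1120/2379 → advance -1; mR−mL=3560/2379 → turn +1·90°
n=5: pose=(2,-1,S); sL=3/8, sR=3/4; mL=-3/8, mR=3/4; mL+mR=3/8 → advance +1; mR−mL=9/8 → turn +1·90°

0 12/13 60/137 -12/13 60/137 -1 1 W
1 15/34 5/6 -15/34 5/6 0 1 S
2 60/221 60/157 -60/221 60/157 0 0 E
3 6/17 30/121 -6/17 30/121 1 0 N
4 60/61 20/39 -60/61 20/39 1 -1 W
5 3/8 3/4 -3/8 3/4 2 -1 S
final 2 -2 E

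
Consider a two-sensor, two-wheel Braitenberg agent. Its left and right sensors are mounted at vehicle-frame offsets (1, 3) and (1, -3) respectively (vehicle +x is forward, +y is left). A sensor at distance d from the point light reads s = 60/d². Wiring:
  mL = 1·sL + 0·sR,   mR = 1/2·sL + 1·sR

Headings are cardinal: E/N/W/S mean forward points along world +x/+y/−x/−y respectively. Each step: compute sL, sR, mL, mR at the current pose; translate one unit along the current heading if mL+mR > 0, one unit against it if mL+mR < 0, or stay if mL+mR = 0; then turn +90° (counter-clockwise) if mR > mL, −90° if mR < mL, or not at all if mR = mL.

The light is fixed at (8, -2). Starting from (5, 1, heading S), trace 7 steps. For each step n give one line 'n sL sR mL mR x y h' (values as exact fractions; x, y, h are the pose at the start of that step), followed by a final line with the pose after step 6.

0 15 3/2 15 9 5 1 S
1 60/17 60/41 60/17 2250/697 5 0 W
2 30/29 6 30/29 189/29 4 0 N
3 12/5 60/61 12/5 666/305 4 1 W
4 3/4 3 3/4 27/8 3 1 N
5 60/37 12/17 60/37 954/629 3 2 W
6 30/53 30/17 30/53 1845/901 2 2 N
final 2 3 W

n=0: pose=(5,1,S); sL=15, sR=3/2; mL=15, mR=9; mL+mR=24 → advance +1; mR−mL=-6 → turn -1·90°
n=1: pose=(5,0,W); sL=60/17, sR=60/41; mL=60/17, mR=2250/697; mL+mR=4710/697 → advance +1; mR−mL=-210/697 → turn -1·90°
n=2: pose=(4,0,N); sL=30/29, sR=6; mL=30/29, mR=189/29; mL+mR=219/29 → advance +1; mR−mL=159/29 → turn +1·90°
n=3: pose=(4,1,W); sL=12/5, sR=60/61; mL=12/5, mR=666/305; mL+mR=1398/305 → advance +1; mR−mL=-66/305 → turn -1·90°
n=4: pose=(3,1,N); sL=3/4, sR=3; mL=3/4, mR=27/8; mL+mR=33/8 → advance +1; mR−mL=21/8 → turn +1·90°
n=5: pose=(3,2,W); sL=60/37, sR=12/17; mL=60/37, mR=954/629; mL+mR=1974/629 → advance +1; mR−mL=-66/629 → turn -1·90°
n=6: pose=(2,2,N); sL=30/53, sR=30/17; mL=30/53, mR=1845/901; mL+mR=2355/901 → advance +1; mR−mL=1335/901 → turn +1·90°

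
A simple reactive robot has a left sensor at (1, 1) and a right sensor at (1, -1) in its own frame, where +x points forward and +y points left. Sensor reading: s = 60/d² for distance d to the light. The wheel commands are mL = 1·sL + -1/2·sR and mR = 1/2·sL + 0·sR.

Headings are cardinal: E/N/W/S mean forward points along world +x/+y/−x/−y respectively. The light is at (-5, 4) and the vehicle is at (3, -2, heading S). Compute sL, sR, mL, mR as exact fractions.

left sensor world pos  = (4, -3); dL² = 130
right sensor world pos = (2, -3); dR² = 98
sL = 60/130 = 6/13
sR = 60/98 = 30/49
mL = 1·sL + -1/2·sR = 99/637
mR = 1/2·sL + 0·sR = 3/13

6/13 30/49 99/637 3/13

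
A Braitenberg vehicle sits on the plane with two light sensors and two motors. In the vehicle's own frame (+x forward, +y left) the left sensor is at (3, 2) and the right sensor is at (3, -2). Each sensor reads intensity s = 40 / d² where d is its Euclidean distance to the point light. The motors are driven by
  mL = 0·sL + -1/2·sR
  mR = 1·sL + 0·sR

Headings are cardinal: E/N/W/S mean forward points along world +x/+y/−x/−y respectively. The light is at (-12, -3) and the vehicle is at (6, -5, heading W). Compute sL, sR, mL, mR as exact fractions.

40/241 8/45 -4/45 40/241

left sensor world pos  = (3, -7); dL² = 241
right sensor world pos = (3, -3); dR² = 225
sL = 40/241 = 40/241
sR = 40/225 = 8/45
mL = 0·sL + -1/2·sR = -4/45
mR = 1·sL + 0·sR = 40/241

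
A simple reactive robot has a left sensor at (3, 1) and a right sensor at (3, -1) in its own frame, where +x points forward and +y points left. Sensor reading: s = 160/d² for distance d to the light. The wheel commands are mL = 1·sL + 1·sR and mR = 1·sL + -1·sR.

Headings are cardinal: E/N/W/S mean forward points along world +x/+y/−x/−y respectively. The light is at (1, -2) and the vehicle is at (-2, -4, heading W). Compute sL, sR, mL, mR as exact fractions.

32/9 160/37 2624/333 -256/333

left sensor world pos  = (-5, -5); dL² = 45
right sensor world pos = (-5, -3); dR² = 37
sL = 160/45 = 32/9
sR = 160/37 = 160/37
mL = 1·sL + 1·sR = 2624/333
mR = 1·sL + -1·sR = -256/333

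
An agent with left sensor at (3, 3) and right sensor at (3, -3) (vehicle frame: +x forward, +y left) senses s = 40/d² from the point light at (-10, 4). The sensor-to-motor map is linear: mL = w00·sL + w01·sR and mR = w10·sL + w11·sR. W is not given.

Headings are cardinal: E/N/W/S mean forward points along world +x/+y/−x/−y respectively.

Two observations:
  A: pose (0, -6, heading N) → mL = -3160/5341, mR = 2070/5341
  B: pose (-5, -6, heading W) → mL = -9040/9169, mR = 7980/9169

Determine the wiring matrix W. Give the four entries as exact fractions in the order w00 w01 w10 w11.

-1 -1 1/2 1

obs A: pose=(0,-6,N) → sL=20/49, sR=20/109, mL=-3160/5341, mR=2070/5341
obs B: pose=(-5,-6,W) → sL=40/173, sR=40/53, mL=-9040/9169, mR=7980/9169
sensor matrix S = [[20/49, 20/109], [40/173, 40/53]]; det S = 13008000/48971629
solve [mL_A; mL_B] = S·[w00; w01] and [mR_A; mR_B] = S·[w10; w11]:
  w00 = -1, w01 = -1, w10 = 1/2, w11 = 1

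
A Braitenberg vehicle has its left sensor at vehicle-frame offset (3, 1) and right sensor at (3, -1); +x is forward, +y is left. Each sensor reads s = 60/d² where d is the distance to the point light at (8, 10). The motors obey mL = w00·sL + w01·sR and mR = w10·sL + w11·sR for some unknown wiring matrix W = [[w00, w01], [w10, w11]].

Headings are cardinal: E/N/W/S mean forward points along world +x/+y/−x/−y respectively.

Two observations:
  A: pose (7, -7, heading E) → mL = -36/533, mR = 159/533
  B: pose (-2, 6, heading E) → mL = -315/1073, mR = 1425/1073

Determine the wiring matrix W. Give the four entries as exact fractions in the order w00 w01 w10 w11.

1/2 -1 1/2 1

obs A: pose=(7,-7,E) → sL=3/13, sR=15/82, mL=-36/533, mR=159/533
obs B: pose=(-2,6,E) → sL=30/29, sR=30/37, mL=-315/1073, mR=1425/1073
sensor matrix S = [[3/13, 15/82], [30/29, 30/37]]; det S = -1215/571909
solve [mL_A; mL_B] = S·[w00; w01] and [mR_A; mR_B] = S·[w10; w11]:
  w00 = 1/2, w01 = -1, w10 = 1/2, w11 = 1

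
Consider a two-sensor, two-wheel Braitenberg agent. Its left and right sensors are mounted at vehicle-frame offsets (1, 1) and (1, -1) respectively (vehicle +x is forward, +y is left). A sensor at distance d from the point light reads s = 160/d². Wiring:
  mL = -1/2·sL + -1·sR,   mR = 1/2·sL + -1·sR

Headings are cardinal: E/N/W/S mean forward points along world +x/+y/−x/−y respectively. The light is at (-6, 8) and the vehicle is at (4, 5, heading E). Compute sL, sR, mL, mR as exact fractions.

32/25 160/137 -6192/3425 -1808/3425

left sensor world pos  = (5, 6); dL² = 125
right sensor world pos = (5, 4); dR² = 137
sL = 160/125 = 32/25
sR = 160/137 = 160/137
mL = -1/2·sL + -1·sR = -6192/3425
mR = 1/2·sL + -1·sR = -1808/3425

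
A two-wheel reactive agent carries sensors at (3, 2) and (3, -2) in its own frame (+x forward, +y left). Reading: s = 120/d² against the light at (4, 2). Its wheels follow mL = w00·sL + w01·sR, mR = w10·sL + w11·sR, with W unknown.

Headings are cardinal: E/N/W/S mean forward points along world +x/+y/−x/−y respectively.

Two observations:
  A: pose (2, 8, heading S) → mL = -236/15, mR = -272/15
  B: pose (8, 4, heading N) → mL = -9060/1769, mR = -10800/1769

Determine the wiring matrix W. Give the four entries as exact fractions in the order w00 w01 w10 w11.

obs A: pose=(2,8,S) → sL=40/3, sR=24/5, mL=-236/15, mR=-272/15
obs B: pose=(8,4,N) → sL=120/29, sR=120/61, mL=-9060/1769, mR=-10800/1769
sensor matrix S = [[40/3, 24/5], [120/29, 120/61]]; det S = 11264/1769
solve [mL_A; mL_B] = S·[w00; w01] and [mR_A; mR_B] = S·[w10; w11]:
  w00 = -1, w01 = -1/2, w10 = -1, w11 = -1

-1 -1/2 -1 -1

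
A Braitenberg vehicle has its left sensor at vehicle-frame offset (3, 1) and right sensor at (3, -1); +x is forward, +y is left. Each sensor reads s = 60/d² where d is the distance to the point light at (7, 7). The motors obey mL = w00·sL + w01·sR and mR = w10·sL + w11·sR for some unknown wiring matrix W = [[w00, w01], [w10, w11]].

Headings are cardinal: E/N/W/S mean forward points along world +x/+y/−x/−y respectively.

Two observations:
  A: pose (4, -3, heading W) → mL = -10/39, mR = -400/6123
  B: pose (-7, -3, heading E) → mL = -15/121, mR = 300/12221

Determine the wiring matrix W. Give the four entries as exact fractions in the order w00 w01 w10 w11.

0 -1/2 1/2 -1/2

obs A: pose=(4,-3,W) → sL=60/157, sR=20/39, mL=-10/39, mR=-400/6123
obs B: pose=(-7,-3,E) → sL=30/101, sR=30/121, mL=-15/121, mR=300/12221
sensor matrix S = [[60/157, 20/39], [30/101, 30/121]]; det S = -1436000/24943061
solve [mL_A; mL_B] = S·[w00; w01] and [mR_A; mR_B] = S·[w10; w11]:
  w00 = 0, w01 = -1/2, w10 = 1/2, w11 = -1/2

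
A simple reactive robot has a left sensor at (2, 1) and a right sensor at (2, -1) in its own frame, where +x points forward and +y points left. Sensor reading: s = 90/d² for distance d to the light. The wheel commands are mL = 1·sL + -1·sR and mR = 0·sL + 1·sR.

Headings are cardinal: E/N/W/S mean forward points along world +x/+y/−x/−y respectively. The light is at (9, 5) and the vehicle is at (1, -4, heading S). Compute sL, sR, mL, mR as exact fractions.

left sensor world pos  = (2, -6); dL² = 170
right sensor world pos = (0, -6); dR² = 202
sL = 90/170 = 9/17
sR = 90/202 = 45/101
mL = 1·sL + -1·sR = 144/1717
mR = 0·sL + 1·sR = 45/101

9/17 45/101 144/1717 45/101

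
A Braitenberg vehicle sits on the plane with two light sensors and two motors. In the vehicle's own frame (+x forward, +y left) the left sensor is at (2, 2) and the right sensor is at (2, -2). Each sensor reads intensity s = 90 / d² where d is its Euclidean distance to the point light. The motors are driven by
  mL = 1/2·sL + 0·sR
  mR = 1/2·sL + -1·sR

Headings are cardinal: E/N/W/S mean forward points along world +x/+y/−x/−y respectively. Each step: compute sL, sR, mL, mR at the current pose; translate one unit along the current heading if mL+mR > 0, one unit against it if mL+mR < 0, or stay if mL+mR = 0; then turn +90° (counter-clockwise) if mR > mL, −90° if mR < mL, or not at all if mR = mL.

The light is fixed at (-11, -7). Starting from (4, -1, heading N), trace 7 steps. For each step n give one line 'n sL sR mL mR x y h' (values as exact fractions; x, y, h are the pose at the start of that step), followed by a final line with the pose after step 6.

0 90/233 90/353 45/233 -5085/82249 4 -1 N
1 9/37 45/157 9/74 -1917/11618 4 0 E
2 90/281 90/169 45/281 -17685/47489 3 0 S
3 1/2 45/122 1/4 -29/244 3 1 W
4 90/221 18/65 45/221 -81/1105 2 1 N
5 45/173 45/137 45/346 -9405/47402 2 2 E
6 18/49 90/149 9/49 -3069/7301 1 2 S
final 1 3 W

n=0: pose=(4,-1,N); sL=90/233, sR=90/353; mL=45/233, mR=-5085/82249; mL+mR=10800/82249 → advance +1; mR−mL=-90/353 → turn -1·90°
n=1: pose=(4,0,E); sL=9/37, sR=45/157; mL=9/74, mR=-1917/11618; mL+mR=-252/5809 → advance -1; mR−mL=-45/157 → turn -1·90°
n=2: pose=(3,0,S); sL=90/281, sR=90/169; mL=45/281, mR=-17685/47489; mL+mR=-10080/47489 → advance -1; mR−mL=-90/169 → turn -1·90°
n=3: pose=(3,1,W); sL=1/2, sR=45/122; mL=1/4, mR=-29/244; mL+mR=8/61 → advance +1; mR−mL=-45/122 → turn -1·90°
n=4: pose=(2,1,N); sL=90/221, sR=18/65; mL=45/221, mR=-81/1105; mL+mR=144/1105 → advance +1; mR−mL=-18/65 → turn -1·90°
n=5: pose=(2,2,E); sL=45/173, sR=45/137; mL=45/346, mR=-9405/47402; mL+mR=-1620/23701 → advance -1; mR−mL=-45/137 → turn -1·90°
n=6: pose=(1,2,S); sL=18/49, sR=90/149; mL=9/49, mR=-3069/7301; mL+mR=-1728/7301 → advance -1; mR−mL=-90/149 → turn -1·90°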